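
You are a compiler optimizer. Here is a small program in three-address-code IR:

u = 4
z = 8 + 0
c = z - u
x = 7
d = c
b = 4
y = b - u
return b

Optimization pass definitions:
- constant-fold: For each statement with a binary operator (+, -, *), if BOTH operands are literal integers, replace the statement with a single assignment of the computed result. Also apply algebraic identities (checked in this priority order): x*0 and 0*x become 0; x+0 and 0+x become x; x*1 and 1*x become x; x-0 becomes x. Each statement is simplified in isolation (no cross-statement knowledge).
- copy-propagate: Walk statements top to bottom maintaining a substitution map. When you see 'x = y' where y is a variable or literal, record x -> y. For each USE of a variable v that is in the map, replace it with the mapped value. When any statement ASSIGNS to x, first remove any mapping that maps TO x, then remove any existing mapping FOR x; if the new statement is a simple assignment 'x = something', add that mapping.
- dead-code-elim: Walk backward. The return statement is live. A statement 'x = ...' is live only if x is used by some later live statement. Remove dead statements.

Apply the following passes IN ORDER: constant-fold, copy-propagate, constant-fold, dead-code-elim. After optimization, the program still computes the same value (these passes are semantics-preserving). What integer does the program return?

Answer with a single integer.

Answer: 4

Derivation:
Initial IR:
  u = 4
  z = 8 + 0
  c = z - u
  x = 7
  d = c
  b = 4
  y = b - u
  return b
After constant-fold (8 stmts):
  u = 4
  z = 8
  c = z - u
  x = 7
  d = c
  b = 4
  y = b - u
  return b
After copy-propagate (8 stmts):
  u = 4
  z = 8
  c = 8 - 4
  x = 7
  d = c
  b = 4
  y = 4 - 4
  return 4
After constant-fold (8 stmts):
  u = 4
  z = 8
  c = 4
  x = 7
  d = c
  b = 4
  y = 0
  return 4
After dead-code-elim (1 stmts):
  return 4
Evaluate:
  u = 4  =>  u = 4
  z = 8 + 0  =>  z = 8
  c = z - u  =>  c = 4
  x = 7  =>  x = 7
  d = c  =>  d = 4
  b = 4  =>  b = 4
  y = b - u  =>  y = 0
  return b = 4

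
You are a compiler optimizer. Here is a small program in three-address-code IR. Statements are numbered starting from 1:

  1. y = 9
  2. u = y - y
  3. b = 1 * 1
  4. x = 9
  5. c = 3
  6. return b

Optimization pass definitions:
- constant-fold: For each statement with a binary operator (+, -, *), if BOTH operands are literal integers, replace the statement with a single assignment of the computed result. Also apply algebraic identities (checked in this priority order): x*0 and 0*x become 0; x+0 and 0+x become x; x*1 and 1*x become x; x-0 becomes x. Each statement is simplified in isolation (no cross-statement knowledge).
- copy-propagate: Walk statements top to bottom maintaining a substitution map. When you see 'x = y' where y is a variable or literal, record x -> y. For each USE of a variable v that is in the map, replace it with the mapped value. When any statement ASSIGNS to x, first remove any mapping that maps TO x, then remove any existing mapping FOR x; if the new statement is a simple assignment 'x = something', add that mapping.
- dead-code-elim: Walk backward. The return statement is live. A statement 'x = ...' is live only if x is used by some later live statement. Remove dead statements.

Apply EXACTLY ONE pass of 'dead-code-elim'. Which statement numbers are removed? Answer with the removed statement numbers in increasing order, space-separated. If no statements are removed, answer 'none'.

Answer: 1 2 4 5

Derivation:
Backward liveness scan:
Stmt 1 'y = 9': DEAD (y not in live set [])
Stmt 2 'u = y - y': DEAD (u not in live set [])
Stmt 3 'b = 1 * 1': KEEP (b is live); live-in = []
Stmt 4 'x = 9': DEAD (x not in live set ['b'])
Stmt 5 'c = 3': DEAD (c not in live set ['b'])
Stmt 6 'return b': KEEP (return); live-in = ['b']
Removed statement numbers: [1, 2, 4, 5]
Surviving IR:
  b = 1 * 1
  return b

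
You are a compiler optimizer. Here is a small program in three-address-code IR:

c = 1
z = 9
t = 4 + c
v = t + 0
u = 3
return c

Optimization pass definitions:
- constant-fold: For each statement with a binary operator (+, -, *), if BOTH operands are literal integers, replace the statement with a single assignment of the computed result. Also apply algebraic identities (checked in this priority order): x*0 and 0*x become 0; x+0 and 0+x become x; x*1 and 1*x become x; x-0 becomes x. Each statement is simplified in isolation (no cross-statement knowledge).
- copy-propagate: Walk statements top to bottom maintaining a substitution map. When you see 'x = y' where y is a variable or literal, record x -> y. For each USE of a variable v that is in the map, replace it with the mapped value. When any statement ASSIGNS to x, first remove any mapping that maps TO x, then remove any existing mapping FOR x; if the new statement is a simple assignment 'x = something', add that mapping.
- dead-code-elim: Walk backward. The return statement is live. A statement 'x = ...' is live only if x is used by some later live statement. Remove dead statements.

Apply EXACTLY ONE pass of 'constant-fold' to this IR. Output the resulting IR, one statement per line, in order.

Applying constant-fold statement-by-statement:
  [1] c = 1  (unchanged)
  [2] z = 9  (unchanged)
  [3] t = 4 + c  (unchanged)
  [4] v = t + 0  -> v = t
  [5] u = 3  (unchanged)
  [6] return c  (unchanged)
Result (6 stmts):
  c = 1
  z = 9
  t = 4 + c
  v = t
  u = 3
  return c

Answer: c = 1
z = 9
t = 4 + c
v = t
u = 3
return c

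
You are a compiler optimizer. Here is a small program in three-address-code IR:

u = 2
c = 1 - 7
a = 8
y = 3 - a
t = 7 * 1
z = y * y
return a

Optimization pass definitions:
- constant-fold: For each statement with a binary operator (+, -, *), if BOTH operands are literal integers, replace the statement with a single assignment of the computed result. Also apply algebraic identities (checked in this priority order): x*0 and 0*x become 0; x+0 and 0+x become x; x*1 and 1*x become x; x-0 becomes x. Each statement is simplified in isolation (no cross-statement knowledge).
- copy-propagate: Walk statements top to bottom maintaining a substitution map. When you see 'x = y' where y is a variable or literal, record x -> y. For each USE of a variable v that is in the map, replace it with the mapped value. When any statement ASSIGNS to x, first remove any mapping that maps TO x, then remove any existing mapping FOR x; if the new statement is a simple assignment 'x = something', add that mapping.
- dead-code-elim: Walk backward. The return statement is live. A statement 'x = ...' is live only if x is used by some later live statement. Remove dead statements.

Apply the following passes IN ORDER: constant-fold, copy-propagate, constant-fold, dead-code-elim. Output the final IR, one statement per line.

Answer: return 8

Derivation:
Initial IR:
  u = 2
  c = 1 - 7
  a = 8
  y = 3 - a
  t = 7 * 1
  z = y * y
  return a
After constant-fold (7 stmts):
  u = 2
  c = -6
  a = 8
  y = 3 - a
  t = 7
  z = y * y
  return a
After copy-propagate (7 stmts):
  u = 2
  c = -6
  a = 8
  y = 3 - 8
  t = 7
  z = y * y
  return 8
After constant-fold (7 stmts):
  u = 2
  c = -6
  a = 8
  y = -5
  t = 7
  z = y * y
  return 8
After dead-code-elim (1 stmts):
  return 8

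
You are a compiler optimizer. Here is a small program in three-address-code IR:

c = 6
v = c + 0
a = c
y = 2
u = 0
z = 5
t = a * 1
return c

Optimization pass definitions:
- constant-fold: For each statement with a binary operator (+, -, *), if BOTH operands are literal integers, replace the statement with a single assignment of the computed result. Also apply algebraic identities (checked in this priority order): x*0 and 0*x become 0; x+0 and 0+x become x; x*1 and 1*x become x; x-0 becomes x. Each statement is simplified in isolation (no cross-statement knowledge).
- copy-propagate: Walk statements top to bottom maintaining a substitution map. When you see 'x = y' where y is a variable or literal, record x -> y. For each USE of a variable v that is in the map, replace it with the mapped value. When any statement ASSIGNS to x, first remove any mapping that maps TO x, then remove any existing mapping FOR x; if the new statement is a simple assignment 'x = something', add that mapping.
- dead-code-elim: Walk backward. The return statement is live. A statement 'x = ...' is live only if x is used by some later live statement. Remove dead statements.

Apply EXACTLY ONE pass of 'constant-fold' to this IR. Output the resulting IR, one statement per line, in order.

Answer: c = 6
v = c
a = c
y = 2
u = 0
z = 5
t = a
return c

Derivation:
Applying constant-fold statement-by-statement:
  [1] c = 6  (unchanged)
  [2] v = c + 0  -> v = c
  [3] a = c  (unchanged)
  [4] y = 2  (unchanged)
  [5] u = 0  (unchanged)
  [6] z = 5  (unchanged)
  [7] t = a * 1  -> t = a
  [8] return c  (unchanged)
Result (8 stmts):
  c = 6
  v = c
  a = c
  y = 2
  u = 0
  z = 5
  t = a
  return c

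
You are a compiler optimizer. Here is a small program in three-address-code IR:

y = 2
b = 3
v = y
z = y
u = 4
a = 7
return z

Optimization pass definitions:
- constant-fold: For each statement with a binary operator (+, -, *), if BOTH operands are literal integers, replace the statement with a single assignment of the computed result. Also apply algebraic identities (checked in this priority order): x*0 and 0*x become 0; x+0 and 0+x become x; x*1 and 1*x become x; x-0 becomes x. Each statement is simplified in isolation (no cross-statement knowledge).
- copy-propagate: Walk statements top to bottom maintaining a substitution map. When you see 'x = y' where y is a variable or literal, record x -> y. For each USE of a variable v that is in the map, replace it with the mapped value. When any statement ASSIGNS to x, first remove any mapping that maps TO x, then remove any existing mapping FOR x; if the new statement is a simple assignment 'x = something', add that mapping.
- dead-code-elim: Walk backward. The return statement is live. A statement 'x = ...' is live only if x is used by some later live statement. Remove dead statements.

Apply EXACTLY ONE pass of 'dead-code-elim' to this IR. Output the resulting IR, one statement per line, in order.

Applying dead-code-elim statement-by-statement:
  [7] return z  -> KEEP (return); live=['z']
  [6] a = 7  -> DEAD (a not live)
  [5] u = 4  -> DEAD (u not live)
  [4] z = y  -> KEEP; live=['y']
  [3] v = y  -> DEAD (v not live)
  [2] b = 3  -> DEAD (b not live)
  [1] y = 2  -> KEEP; live=[]
Result (3 stmts):
  y = 2
  z = y
  return z

Answer: y = 2
z = y
return z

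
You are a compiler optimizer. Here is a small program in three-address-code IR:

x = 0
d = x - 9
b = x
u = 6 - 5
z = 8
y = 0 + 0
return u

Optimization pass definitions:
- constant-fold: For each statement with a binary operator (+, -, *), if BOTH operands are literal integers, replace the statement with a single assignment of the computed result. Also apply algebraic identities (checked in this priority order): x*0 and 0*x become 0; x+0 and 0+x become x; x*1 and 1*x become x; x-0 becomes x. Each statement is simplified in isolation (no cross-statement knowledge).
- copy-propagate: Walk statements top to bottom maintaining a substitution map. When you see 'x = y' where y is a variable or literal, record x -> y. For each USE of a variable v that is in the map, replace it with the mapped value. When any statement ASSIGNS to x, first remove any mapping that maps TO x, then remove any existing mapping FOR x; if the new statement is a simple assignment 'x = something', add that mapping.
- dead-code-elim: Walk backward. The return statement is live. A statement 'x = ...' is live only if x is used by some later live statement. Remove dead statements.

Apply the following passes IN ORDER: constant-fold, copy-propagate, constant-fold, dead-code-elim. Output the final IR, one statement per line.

Answer: return 1

Derivation:
Initial IR:
  x = 0
  d = x - 9
  b = x
  u = 6 - 5
  z = 8
  y = 0 + 0
  return u
After constant-fold (7 stmts):
  x = 0
  d = x - 9
  b = x
  u = 1
  z = 8
  y = 0
  return u
After copy-propagate (7 stmts):
  x = 0
  d = 0 - 9
  b = 0
  u = 1
  z = 8
  y = 0
  return 1
After constant-fold (7 stmts):
  x = 0
  d = -9
  b = 0
  u = 1
  z = 8
  y = 0
  return 1
After dead-code-elim (1 stmts):
  return 1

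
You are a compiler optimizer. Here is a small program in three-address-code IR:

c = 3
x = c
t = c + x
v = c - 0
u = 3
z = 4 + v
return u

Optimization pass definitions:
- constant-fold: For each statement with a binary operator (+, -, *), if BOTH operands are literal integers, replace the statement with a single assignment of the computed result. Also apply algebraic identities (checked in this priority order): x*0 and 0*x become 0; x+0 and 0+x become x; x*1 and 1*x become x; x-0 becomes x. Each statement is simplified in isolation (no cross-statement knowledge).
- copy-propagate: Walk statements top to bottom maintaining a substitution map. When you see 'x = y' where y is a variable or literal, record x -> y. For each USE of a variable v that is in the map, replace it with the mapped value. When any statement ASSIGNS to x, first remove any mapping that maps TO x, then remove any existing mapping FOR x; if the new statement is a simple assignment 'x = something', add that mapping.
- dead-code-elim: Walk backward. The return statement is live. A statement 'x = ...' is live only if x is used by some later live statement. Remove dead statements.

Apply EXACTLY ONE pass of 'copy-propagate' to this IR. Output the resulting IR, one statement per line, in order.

Answer: c = 3
x = 3
t = 3 + 3
v = 3 - 0
u = 3
z = 4 + v
return 3

Derivation:
Applying copy-propagate statement-by-statement:
  [1] c = 3  (unchanged)
  [2] x = c  -> x = 3
  [3] t = c + x  -> t = 3 + 3
  [4] v = c - 0  -> v = 3 - 0
  [5] u = 3  (unchanged)
  [6] z = 4 + v  (unchanged)
  [7] return u  -> return 3
Result (7 stmts):
  c = 3
  x = 3
  t = 3 + 3
  v = 3 - 0
  u = 3
  z = 4 + v
  return 3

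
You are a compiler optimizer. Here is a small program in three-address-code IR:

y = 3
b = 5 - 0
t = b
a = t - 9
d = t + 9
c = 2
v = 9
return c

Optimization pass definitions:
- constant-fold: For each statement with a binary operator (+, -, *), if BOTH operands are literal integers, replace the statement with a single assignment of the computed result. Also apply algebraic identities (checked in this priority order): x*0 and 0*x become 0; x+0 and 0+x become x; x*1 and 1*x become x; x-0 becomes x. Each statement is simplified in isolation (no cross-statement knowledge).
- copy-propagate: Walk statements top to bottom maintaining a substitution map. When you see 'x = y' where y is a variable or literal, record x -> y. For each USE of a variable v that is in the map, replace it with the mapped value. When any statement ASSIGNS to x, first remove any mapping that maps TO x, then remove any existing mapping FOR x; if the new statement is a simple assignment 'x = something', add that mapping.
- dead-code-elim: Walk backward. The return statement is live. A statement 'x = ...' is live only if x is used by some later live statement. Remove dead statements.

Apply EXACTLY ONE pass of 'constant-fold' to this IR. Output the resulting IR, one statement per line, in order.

Answer: y = 3
b = 5
t = b
a = t - 9
d = t + 9
c = 2
v = 9
return c

Derivation:
Applying constant-fold statement-by-statement:
  [1] y = 3  (unchanged)
  [2] b = 5 - 0  -> b = 5
  [3] t = b  (unchanged)
  [4] a = t - 9  (unchanged)
  [5] d = t + 9  (unchanged)
  [6] c = 2  (unchanged)
  [7] v = 9  (unchanged)
  [8] return c  (unchanged)
Result (8 stmts):
  y = 3
  b = 5
  t = b
  a = t - 9
  d = t + 9
  c = 2
  v = 9
  return c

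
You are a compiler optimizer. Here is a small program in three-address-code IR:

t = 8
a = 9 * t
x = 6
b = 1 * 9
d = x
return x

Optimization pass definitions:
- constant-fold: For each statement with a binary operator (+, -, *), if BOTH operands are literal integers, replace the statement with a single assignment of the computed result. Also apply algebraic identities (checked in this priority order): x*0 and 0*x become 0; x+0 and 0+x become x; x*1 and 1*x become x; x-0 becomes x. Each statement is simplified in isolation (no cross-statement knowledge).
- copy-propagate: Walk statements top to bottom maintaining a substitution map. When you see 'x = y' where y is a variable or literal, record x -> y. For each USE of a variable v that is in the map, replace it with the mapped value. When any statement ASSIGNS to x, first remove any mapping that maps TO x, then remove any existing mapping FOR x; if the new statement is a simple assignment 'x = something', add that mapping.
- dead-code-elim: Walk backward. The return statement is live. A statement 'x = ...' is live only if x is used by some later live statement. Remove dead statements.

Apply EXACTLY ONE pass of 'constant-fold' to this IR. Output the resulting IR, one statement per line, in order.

Answer: t = 8
a = 9 * t
x = 6
b = 9
d = x
return x

Derivation:
Applying constant-fold statement-by-statement:
  [1] t = 8  (unchanged)
  [2] a = 9 * t  (unchanged)
  [3] x = 6  (unchanged)
  [4] b = 1 * 9  -> b = 9
  [5] d = x  (unchanged)
  [6] return x  (unchanged)
Result (6 stmts):
  t = 8
  a = 9 * t
  x = 6
  b = 9
  d = x
  return x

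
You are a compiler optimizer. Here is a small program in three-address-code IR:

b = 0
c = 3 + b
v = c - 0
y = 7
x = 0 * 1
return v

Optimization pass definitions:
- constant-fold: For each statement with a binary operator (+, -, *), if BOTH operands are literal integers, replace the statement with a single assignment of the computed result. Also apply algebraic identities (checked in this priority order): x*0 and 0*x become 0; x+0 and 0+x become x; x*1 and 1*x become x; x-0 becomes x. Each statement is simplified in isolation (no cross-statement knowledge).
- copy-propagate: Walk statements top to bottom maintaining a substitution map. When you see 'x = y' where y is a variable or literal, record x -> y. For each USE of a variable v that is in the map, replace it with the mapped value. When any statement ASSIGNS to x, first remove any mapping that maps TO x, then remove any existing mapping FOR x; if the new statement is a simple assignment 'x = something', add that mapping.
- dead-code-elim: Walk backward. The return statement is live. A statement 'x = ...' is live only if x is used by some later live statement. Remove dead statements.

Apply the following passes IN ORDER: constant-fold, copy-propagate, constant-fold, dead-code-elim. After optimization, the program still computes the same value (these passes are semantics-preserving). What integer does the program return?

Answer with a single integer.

Initial IR:
  b = 0
  c = 3 + b
  v = c - 0
  y = 7
  x = 0 * 1
  return v
After constant-fold (6 stmts):
  b = 0
  c = 3 + b
  v = c
  y = 7
  x = 0
  return v
After copy-propagate (6 stmts):
  b = 0
  c = 3 + 0
  v = c
  y = 7
  x = 0
  return c
After constant-fold (6 stmts):
  b = 0
  c = 3
  v = c
  y = 7
  x = 0
  return c
After dead-code-elim (2 stmts):
  c = 3
  return c
Evaluate:
  b = 0  =>  b = 0
  c = 3 + b  =>  c = 3
  v = c - 0  =>  v = 3
  y = 7  =>  y = 7
  x = 0 * 1  =>  x = 0
  return v = 3

Answer: 3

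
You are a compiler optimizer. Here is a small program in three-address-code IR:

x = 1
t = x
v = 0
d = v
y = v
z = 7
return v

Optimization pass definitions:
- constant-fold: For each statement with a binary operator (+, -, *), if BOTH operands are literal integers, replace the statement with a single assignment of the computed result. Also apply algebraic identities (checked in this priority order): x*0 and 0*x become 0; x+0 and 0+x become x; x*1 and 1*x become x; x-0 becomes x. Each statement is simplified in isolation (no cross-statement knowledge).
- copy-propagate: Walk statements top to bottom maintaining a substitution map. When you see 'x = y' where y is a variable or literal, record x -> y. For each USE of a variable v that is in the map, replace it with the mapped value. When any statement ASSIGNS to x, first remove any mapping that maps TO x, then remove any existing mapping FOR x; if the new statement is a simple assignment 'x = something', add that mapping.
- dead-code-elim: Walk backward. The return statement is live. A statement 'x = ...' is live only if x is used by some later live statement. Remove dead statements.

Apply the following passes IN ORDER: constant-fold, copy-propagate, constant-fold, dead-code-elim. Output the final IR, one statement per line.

Answer: return 0

Derivation:
Initial IR:
  x = 1
  t = x
  v = 0
  d = v
  y = v
  z = 7
  return v
After constant-fold (7 stmts):
  x = 1
  t = x
  v = 0
  d = v
  y = v
  z = 7
  return v
After copy-propagate (7 stmts):
  x = 1
  t = 1
  v = 0
  d = 0
  y = 0
  z = 7
  return 0
After constant-fold (7 stmts):
  x = 1
  t = 1
  v = 0
  d = 0
  y = 0
  z = 7
  return 0
After dead-code-elim (1 stmts):
  return 0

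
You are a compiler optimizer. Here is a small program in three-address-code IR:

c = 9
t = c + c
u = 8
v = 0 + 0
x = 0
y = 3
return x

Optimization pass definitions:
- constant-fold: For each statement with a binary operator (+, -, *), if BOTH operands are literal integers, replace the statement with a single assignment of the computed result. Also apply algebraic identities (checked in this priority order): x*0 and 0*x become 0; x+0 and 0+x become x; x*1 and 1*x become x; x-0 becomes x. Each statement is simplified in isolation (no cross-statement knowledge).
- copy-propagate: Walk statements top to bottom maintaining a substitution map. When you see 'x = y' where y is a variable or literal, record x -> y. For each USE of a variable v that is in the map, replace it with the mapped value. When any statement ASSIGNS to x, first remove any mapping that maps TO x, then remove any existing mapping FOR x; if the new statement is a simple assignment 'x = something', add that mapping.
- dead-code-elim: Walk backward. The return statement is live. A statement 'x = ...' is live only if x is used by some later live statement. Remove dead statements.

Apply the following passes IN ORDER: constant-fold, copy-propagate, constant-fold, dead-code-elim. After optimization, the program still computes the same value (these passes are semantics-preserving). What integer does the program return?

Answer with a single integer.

Initial IR:
  c = 9
  t = c + c
  u = 8
  v = 0 + 0
  x = 0
  y = 3
  return x
After constant-fold (7 stmts):
  c = 9
  t = c + c
  u = 8
  v = 0
  x = 0
  y = 3
  return x
After copy-propagate (7 stmts):
  c = 9
  t = 9 + 9
  u = 8
  v = 0
  x = 0
  y = 3
  return 0
After constant-fold (7 stmts):
  c = 9
  t = 18
  u = 8
  v = 0
  x = 0
  y = 3
  return 0
After dead-code-elim (1 stmts):
  return 0
Evaluate:
  c = 9  =>  c = 9
  t = c + c  =>  t = 18
  u = 8  =>  u = 8
  v = 0 + 0  =>  v = 0
  x = 0  =>  x = 0
  y = 3  =>  y = 3
  return x = 0

Answer: 0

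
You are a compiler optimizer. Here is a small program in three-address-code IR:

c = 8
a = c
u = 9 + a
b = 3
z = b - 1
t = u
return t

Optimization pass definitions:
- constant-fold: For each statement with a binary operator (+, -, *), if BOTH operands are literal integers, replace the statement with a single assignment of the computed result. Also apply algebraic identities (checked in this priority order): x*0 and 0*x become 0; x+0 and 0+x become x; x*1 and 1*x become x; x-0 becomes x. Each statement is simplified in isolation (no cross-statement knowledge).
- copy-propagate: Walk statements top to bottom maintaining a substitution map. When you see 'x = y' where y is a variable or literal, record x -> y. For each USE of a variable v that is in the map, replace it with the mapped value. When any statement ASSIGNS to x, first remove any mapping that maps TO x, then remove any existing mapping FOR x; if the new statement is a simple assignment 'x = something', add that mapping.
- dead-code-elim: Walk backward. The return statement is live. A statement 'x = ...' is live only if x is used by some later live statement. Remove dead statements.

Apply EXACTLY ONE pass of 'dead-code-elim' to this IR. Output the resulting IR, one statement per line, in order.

Applying dead-code-elim statement-by-statement:
  [7] return t  -> KEEP (return); live=['t']
  [6] t = u  -> KEEP; live=['u']
  [5] z = b - 1  -> DEAD (z not live)
  [4] b = 3  -> DEAD (b not live)
  [3] u = 9 + a  -> KEEP; live=['a']
  [2] a = c  -> KEEP; live=['c']
  [1] c = 8  -> KEEP; live=[]
Result (5 stmts):
  c = 8
  a = c
  u = 9 + a
  t = u
  return t

Answer: c = 8
a = c
u = 9 + a
t = u
return t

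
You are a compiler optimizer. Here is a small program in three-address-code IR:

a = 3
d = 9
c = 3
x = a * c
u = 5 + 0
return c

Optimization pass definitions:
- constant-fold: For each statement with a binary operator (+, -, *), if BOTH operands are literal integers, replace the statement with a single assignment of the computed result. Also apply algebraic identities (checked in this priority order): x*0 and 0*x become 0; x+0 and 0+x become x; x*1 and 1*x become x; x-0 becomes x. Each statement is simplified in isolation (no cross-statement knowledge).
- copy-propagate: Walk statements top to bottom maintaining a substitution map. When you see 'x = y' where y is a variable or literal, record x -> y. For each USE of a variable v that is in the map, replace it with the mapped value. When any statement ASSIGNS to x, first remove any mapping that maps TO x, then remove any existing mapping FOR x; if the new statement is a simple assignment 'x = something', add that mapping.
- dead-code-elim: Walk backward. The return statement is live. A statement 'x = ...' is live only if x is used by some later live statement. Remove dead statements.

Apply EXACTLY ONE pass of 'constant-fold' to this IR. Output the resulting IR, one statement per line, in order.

Answer: a = 3
d = 9
c = 3
x = a * c
u = 5
return c

Derivation:
Applying constant-fold statement-by-statement:
  [1] a = 3  (unchanged)
  [2] d = 9  (unchanged)
  [3] c = 3  (unchanged)
  [4] x = a * c  (unchanged)
  [5] u = 5 + 0  -> u = 5
  [6] return c  (unchanged)
Result (6 stmts):
  a = 3
  d = 9
  c = 3
  x = a * c
  u = 5
  return c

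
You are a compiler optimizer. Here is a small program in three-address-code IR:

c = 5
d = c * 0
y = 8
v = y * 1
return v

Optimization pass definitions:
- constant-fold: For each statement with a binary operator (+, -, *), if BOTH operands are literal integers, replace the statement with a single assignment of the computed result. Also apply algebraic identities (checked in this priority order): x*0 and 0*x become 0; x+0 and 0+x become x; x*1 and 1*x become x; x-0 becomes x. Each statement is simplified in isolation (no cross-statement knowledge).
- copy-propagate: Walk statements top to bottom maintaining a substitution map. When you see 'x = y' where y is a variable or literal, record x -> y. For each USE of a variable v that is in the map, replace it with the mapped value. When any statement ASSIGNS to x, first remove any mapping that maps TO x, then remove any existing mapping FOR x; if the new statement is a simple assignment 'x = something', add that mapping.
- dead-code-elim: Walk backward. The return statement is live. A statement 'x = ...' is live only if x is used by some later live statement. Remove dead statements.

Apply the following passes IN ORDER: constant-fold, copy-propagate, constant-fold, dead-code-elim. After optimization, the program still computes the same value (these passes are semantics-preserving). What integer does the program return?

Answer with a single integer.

Initial IR:
  c = 5
  d = c * 0
  y = 8
  v = y * 1
  return v
After constant-fold (5 stmts):
  c = 5
  d = 0
  y = 8
  v = y
  return v
After copy-propagate (5 stmts):
  c = 5
  d = 0
  y = 8
  v = 8
  return 8
After constant-fold (5 stmts):
  c = 5
  d = 0
  y = 8
  v = 8
  return 8
After dead-code-elim (1 stmts):
  return 8
Evaluate:
  c = 5  =>  c = 5
  d = c * 0  =>  d = 0
  y = 8  =>  y = 8
  v = y * 1  =>  v = 8
  return v = 8

Answer: 8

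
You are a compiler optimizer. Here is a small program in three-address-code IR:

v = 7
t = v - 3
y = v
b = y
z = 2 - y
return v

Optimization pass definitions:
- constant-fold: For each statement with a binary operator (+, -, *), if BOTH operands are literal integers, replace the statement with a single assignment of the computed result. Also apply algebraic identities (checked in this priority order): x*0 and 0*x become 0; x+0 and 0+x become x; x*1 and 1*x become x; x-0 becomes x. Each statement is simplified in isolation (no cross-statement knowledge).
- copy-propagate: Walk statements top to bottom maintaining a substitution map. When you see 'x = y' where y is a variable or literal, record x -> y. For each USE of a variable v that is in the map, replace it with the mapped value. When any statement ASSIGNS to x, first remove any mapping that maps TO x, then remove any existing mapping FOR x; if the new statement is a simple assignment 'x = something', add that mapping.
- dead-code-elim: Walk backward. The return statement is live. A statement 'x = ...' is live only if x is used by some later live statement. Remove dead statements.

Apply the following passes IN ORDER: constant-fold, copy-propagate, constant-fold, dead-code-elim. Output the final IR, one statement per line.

Answer: return 7

Derivation:
Initial IR:
  v = 7
  t = v - 3
  y = v
  b = y
  z = 2 - y
  return v
After constant-fold (6 stmts):
  v = 7
  t = v - 3
  y = v
  b = y
  z = 2 - y
  return v
After copy-propagate (6 stmts):
  v = 7
  t = 7 - 3
  y = 7
  b = 7
  z = 2 - 7
  return 7
After constant-fold (6 stmts):
  v = 7
  t = 4
  y = 7
  b = 7
  z = -5
  return 7
After dead-code-elim (1 stmts):
  return 7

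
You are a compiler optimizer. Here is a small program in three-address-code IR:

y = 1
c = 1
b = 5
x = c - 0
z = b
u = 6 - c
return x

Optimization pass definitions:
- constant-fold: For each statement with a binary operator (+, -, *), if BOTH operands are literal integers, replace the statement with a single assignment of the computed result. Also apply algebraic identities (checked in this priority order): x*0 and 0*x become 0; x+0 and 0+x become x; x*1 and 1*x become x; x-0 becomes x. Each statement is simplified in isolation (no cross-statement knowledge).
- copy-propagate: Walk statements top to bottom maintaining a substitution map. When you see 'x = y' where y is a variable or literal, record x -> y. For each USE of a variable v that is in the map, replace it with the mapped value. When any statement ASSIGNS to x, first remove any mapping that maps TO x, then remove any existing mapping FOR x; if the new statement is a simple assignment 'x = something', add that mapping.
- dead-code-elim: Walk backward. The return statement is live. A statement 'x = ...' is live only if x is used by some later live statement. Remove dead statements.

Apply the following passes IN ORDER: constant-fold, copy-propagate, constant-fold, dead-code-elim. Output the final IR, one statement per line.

Initial IR:
  y = 1
  c = 1
  b = 5
  x = c - 0
  z = b
  u = 6 - c
  return x
After constant-fold (7 stmts):
  y = 1
  c = 1
  b = 5
  x = c
  z = b
  u = 6 - c
  return x
After copy-propagate (7 stmts):
  y = 1
  c = 1
  b = 5
  x = 1
  z = 5
  u = 6 - 1
  return 1
After constant-fold (7 stmts):
  y = 1
  c = 1
  b = 5
  x = 1
  z = 5
  u = 5
  return 1
After dead-code-elim (1 stmts):
  return 1

Answer: return 1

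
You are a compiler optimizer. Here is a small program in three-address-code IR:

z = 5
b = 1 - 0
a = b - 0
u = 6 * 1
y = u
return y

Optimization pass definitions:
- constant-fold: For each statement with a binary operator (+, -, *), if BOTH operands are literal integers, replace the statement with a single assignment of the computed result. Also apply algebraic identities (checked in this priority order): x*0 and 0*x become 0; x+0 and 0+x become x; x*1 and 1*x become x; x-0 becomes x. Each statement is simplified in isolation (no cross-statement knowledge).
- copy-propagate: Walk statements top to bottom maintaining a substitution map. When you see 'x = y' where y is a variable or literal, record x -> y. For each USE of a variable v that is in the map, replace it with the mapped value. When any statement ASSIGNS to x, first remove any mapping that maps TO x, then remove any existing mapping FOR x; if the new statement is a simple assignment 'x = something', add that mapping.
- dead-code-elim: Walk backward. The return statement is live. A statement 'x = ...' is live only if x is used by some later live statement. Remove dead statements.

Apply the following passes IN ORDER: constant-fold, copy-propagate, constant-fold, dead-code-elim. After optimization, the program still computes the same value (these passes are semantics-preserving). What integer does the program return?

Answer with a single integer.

Answer: 6

Derivation:
Initial IR:
  z = 5
  b = 1 - 0
  a = b - 0
  u = 6 * 1
  y = u
  return y
After constant-fold (6 stmts):
  z = 5
  b = 1
  a = b
  u = 6
  y = u
  return y
After copy-propagate (6 stmts):
  z = 5
  b = 1
  a = 1
  u = 6
  y = 6
  return 6
After constant-fold (6 stmts):
  z = 5
  b = 1
  a = 1
  u = 6
  y = 6
  return 6
After dead-code-elim (1 stmts):
  return 6
Evaluate:
  z = 5  =>  z = 5
  b = 1 - 0  =>  b = 1
  a = b - 0  =>  a = 1
  u = 6 * 1  =>  u = 6
  y = u  =>  y = 6
  return y = 6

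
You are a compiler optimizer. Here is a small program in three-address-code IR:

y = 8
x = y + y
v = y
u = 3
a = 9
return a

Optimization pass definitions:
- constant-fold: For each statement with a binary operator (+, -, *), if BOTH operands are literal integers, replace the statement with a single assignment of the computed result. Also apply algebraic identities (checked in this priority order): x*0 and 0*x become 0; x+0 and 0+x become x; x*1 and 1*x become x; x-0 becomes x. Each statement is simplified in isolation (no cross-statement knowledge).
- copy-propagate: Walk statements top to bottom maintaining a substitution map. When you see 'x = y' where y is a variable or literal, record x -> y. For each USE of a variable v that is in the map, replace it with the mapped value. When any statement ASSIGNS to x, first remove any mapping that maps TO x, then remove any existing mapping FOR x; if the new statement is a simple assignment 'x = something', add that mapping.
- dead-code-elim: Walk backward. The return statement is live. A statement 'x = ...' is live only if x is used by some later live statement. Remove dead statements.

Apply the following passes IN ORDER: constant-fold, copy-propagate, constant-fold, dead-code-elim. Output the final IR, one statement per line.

Answer: return 9

Derivation:
Initial IR:
  y = 8
  x = y + y
  v = y
  u = 3
  a = 9
  return a
After constant-fold (6 stmts):
  y = 8
  x = y + y
  v = y
  u = 3
  a = 9
  return a
After copy-propagate (6 stmts):
  y = 8
  x = 8 + 8
  v = 8
  u = 3
  a = 9
  return 9
After constant-fold (6 stmts):
  y = 8
  x = 16
  v = 8
  u = 3
  a = 9
  return 9
After dead-code-elim (1 stmts):
  return 9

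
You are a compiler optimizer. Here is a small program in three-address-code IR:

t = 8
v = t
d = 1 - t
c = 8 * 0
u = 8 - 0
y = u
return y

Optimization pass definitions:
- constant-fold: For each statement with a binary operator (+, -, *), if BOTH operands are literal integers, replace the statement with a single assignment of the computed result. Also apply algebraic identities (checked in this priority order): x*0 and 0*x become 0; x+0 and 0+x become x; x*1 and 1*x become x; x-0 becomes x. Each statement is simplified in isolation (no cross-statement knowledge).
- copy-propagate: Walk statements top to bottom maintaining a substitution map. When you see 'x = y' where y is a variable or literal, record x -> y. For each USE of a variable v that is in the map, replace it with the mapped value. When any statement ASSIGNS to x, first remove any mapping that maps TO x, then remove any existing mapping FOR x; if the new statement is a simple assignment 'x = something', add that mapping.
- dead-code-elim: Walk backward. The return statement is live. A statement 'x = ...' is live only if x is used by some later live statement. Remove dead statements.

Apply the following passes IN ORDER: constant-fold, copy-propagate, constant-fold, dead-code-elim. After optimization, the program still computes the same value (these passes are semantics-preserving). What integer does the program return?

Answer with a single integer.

Initial IR:
  t = 8
  v = t
  d = 1 - t
  c = 8 * 0
  u = 8 - 0
  y = u
  return y
After constant-fold (7 stmts):
  t = 8
  v = t
  d = 1 - t
  c = 0
  u = 8
  y = u
  return y
After copy-propagate (7 stmts):
  t = 8
  v = 8
  d = 1 - 8
  c = 0
  u = 8
  y = 8
  return 8
After constant-fold (7 stmts):
  t = 8
  v = 8
  d = -7
  c = 0
  u = 8
  y = 8
  return 8
After dead-code-elim (1 stmts):
  return 8
Evaluate:
  t = 8  =>  t = 8
  v = t  =>  v = 8
  d = 1 - t  =>  d = -7
  c = 8 * 0  =>  c = 0
  u = 8 - 0  =>  u = 8
  y = u  =>  y = 8
  return y = 8

Answer: 8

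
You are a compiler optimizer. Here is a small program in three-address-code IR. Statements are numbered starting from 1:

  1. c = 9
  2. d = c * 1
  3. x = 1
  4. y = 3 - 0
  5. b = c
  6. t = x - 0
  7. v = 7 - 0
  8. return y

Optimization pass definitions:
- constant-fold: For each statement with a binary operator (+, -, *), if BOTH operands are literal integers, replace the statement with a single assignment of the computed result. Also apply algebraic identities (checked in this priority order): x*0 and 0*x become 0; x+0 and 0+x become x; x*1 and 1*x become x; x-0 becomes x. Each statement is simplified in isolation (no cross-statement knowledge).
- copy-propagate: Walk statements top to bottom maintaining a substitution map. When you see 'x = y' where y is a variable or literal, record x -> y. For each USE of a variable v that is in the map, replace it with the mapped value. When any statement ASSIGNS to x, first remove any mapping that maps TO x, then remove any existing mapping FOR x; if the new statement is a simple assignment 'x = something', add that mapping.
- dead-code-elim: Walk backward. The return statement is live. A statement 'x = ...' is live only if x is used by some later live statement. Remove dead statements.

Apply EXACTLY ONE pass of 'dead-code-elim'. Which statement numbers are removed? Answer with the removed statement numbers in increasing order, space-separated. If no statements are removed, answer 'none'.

Backward liveness scan:
Stmt 1 'c = 9': DEAD (c not in live set [])
Stmt 2 'd = c * 1': DEAD (d not in live set [])
Stmt 3 'x = 1': DEAD (x not in live set [])
Stmt 4 'y = 3 - 0': KEEP (y is live); live-in = []
Stmt 5 'b = c': DEAD (b not in live set ['y'])
Stmt 6 't = x - 0': DEAD (t not in live set ['y'])
Stmt 7 'v = 7 - 0': DEAD (v not in live set ['y'])
Stmt 8 'return y': KEEP (return); live-in = ['y']
Removed statement numbers: [1, 2, 3, 5, 6, 7]
Surviving IR:
  y = 3 - 0
  return y

Answer: 1 2 3 5 6 7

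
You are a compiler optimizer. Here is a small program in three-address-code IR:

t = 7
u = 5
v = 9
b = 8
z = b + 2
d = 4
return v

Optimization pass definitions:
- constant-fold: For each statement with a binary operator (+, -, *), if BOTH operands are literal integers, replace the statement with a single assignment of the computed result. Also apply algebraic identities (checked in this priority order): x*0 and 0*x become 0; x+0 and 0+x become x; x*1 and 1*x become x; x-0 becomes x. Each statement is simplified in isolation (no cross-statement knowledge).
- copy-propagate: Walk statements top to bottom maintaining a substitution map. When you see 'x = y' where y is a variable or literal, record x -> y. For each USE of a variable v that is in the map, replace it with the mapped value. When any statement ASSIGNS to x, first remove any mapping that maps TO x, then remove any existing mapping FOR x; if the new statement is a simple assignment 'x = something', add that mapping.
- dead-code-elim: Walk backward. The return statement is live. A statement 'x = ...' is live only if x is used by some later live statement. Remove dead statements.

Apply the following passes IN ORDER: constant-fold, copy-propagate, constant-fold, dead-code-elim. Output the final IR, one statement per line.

Answer: return 9

Derivation:
Initial IR:
  t = 7
  u = 5
  v = 9
  b = 8
  z = b + 2
  d = 4
  return v
After constant-fold (7 stmts):
  t = 7
  u = 5
  v = 9
  b = 8
  z = b + 2
  d = 4
  return v
After copy-propagate (7 stmts):
  t = 7
  u = 5
  v = 9
  b = 8
  z = 8 + 2
  d = 4
  return 9
After constant-fold (7 stmts):
  t = 7
  u = 5
  v = 9
  b = 8
  z = 10
  d = 4
  return 9
After dead-code-elim (1 stmts):
  return 9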